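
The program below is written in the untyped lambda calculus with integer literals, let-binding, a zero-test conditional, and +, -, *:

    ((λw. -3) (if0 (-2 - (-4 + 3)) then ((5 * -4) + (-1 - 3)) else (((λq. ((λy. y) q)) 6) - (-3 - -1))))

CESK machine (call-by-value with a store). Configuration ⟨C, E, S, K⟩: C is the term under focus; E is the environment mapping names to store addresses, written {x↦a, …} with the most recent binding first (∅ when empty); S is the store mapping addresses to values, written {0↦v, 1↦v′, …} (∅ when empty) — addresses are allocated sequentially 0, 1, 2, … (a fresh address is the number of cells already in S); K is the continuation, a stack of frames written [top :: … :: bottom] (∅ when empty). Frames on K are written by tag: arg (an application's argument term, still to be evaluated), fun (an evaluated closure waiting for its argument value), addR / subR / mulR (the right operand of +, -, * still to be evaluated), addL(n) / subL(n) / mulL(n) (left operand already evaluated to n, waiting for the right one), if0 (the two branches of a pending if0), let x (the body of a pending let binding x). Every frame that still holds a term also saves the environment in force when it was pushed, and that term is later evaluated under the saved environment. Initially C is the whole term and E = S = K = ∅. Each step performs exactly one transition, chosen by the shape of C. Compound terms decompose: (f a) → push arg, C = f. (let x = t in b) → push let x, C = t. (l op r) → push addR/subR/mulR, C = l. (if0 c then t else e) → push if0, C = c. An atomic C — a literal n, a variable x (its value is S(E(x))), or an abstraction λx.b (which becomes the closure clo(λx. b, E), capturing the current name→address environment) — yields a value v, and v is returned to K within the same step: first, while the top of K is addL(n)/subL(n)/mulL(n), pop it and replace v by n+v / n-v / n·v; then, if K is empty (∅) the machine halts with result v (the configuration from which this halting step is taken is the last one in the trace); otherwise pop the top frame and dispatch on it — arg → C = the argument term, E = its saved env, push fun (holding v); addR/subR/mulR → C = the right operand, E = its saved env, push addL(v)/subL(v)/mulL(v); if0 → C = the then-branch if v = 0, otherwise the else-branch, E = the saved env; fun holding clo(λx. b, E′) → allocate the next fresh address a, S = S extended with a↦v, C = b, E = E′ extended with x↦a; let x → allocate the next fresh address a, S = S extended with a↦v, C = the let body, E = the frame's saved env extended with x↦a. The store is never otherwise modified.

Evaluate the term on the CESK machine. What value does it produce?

Answer: -3

Machine steps:
0. ⟨C=((λw. -3) (if0 (-2 - (-4 + 3)) then ((5 * -4) + (-1 - 3)) else (((λq. ((λy. y) q)) 6) - (-3 - -1)))); E=∅; S=∅; K=∅⟩
1. ⟨C=(λw. -3); E=∅; S=∅; K=[arg]⟩
2. ⟨C=(if0 (-2 - (-4 + 3)) then ((5 * -4) + (-1 - 3)) else (((λq. ((λy. y) q)) 6) - (-3 - -1))); E=∅; S=∅; K=[fun]⟩
3. ⟨C=(-2 - (-4 + 3)); E=∅; S=∅; K=[if0 :: fun]⟩
4. ⟨C=-2; E=∅; S=∅; K=[subR :: if0 :: fun]⟩
5. ⟨C=(-4 + 3); E=∅; S=∅; K=[subL(-2) :: if0 :: fun]⟩
6. ⟨C=-4; E=∅; S=∅; K=[addR :: subL(-2) :: if0 :: fun]⟩
7. ⟨C=3; E=∅; S=∅; K=[addL(-4) :: subL(-2) :: if0 :: fun]⟩
8. ⟨C=(((λq. ((λy. y) q)) 6) - (-3 - -1)); E=∅; S=∅; K=[fun]⟩
9. ⟨C=((λq. ((λy. y) q)) 6); E=∅; S=∅; K=[subR :: fun]⟩
10. ⟨C=(λq. ((λy. y) q)); E=∅; S=∅; K=[arg :: subR :: fun]⟩
11. ⟨C=6; E=∅; S=∅; K=[fun :: subR :: fun]⟩
12. ⟨C=((λy. y) q); E={q↦0}; S={0↦6}; K=[subR :: fun]⟩
13. ⟨C=(λy. y); E={q↦0}; S={0↦6}; K=[arg :: subR :: fun]⟩
14. ⟨C=q; E={q↦0}; S={0↦6}; K=[fun :: subR :: fun]⟩
15. ⟨C=y; E={y↦1, q↦0}; S={0↦6, 1↦6}; K=[subR :: fun]⟩
16. ⟨C=(-3 - -1); E=∅; S={0↦6, 1↦6}; K=[subL(6) :: fun]⟩
17. ⟨C=-3; E=∅; S={0↦6, 1↦6}; K=[subR :: subL(6) :: fun]⟩
18. ⟨C=-1; E=∅; S={0↦6, 1↦6}; K=[subL(-3) :: subL(6) :: fun]⟩
19. ⟨C=-3; E={w↦2}; S={0↦6, 1↦6, 2↦8}; K=∅⟩
→ final value -3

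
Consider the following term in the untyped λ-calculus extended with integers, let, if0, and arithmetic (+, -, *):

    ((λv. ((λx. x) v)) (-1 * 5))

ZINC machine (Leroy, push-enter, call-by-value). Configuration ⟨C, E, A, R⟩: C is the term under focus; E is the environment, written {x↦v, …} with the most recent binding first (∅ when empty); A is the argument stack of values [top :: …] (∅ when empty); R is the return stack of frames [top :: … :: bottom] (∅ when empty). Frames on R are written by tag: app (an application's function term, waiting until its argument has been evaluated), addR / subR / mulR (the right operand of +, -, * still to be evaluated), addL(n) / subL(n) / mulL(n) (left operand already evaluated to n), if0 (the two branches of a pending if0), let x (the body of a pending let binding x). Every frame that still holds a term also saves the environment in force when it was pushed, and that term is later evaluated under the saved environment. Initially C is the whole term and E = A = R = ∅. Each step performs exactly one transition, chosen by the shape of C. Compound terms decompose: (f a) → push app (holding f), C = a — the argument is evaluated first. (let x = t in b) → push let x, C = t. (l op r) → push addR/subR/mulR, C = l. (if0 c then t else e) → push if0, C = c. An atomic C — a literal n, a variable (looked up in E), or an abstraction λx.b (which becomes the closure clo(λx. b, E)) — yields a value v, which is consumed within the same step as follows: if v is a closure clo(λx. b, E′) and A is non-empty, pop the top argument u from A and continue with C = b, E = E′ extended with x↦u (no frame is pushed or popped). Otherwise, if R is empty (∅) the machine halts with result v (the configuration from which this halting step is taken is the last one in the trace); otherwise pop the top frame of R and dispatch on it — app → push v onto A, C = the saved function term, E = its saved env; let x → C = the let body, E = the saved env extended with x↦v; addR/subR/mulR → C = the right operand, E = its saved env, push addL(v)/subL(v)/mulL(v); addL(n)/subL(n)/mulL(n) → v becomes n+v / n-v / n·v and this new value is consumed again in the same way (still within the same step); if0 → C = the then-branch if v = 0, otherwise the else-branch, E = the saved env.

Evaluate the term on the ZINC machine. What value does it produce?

Answer: -5

Machine steps:
[0] [C=((λv. ((λx. x) v)) (-1 * 5)) | E=∅ | A=∅ | R=∅]
[1] [C=(-1 * 5) | E=∅ | A=∅ | R=[app]]
[2] [C=-1 | E=∅ | A=∅ | R=[mulR :: app]]
[3] [C=5 | E=∅ | A=∅ | R=[mulL(-1) :: app]]
[4] [C=(λv. ((λx. x) v)) | E=∅ | A=[-5] | R=∅]
[5] [C=((λx. x) v) | E={v↦-5} | A=∅ | R=∅]
[6] [C=v | E={v↦-5} | A=∅ | R=[app]]
[7] [C=(λx. x) | E={v↦-5} | A=[-5] | R=∅]
[8] [C=x | E={x↦-5, v↦-5} | A=∅ | R=∅]
→ final value -5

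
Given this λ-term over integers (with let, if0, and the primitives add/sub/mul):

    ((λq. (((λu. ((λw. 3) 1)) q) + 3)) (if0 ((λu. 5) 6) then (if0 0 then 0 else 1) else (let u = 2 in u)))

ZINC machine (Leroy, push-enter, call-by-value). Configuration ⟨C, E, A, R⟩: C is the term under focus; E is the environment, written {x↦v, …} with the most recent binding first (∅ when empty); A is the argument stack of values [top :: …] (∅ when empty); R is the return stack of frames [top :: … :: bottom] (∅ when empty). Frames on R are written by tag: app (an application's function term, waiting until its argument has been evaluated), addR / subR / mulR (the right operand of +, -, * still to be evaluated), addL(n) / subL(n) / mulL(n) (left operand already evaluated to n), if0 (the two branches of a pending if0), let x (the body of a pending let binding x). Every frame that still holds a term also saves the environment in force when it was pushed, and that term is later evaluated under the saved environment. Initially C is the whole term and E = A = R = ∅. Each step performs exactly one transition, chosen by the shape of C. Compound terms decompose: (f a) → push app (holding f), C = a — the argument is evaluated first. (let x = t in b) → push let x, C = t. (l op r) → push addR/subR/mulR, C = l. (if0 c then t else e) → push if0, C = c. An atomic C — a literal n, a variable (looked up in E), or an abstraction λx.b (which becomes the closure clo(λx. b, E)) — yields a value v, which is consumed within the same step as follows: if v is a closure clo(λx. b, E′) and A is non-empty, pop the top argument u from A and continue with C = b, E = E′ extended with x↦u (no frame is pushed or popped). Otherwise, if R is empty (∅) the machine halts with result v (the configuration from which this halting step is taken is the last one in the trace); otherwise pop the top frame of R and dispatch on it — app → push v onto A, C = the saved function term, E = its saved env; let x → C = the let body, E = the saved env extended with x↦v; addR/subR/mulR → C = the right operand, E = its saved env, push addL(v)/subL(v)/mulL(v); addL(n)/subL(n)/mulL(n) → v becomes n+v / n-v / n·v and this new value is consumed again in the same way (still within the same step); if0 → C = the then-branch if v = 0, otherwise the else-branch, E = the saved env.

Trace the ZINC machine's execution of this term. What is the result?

Answer: 6

Execution trace:
t=0: [C=((λq. (((λu. ((λw. 3) 1)) q) + 3)) (if0 ((λu. 5) 6) then (if0 0 then 0 else 1) else (let u = 2 in u))) | E=∅ | A=∅ | R=∅]
t=1: [C=(if0 ((λu. 5) 6) then (if0 0 then 0 else 1) else (let u = 2 in u)) | E=∅ | A=∅ | R=[app]]
t=2: [C=((λu. 5) 6) | E=∅ | A=∅ | R=[if0 :: app]]
t=3: [C=6 | E=∅ | A=∅ | R=[app :: if0 :: app]]
t=4: [C=(λu. 5) | E=∅ | A=[6] | R=[if0 :: app]]
t=5: [C=5 | E={u↦6} | A=∅ | R=[if0 :: app]]
t=6: [C=(let u = 2 in u) | E=∅ | A=∅ | R=[app]]
t=7: [C=2 | E=∅ | A=∅ | R=[let u :: app]]
t=8: [C=u | E={u↦2} | A=∅ | R=[app]]
t=9: [C=(λq. (((λu. ((λw. 3) 1)) q) + 3)) | E=∅ | A=[2] | R=∅]
t=10: [C=(((λu. ((λw. 3) 1)) q) + 3) | E={q↦2} | A=∅ | R=∅]
t=11: [C=((λu. ((λw. 3) 1)) q) | E={q↦2} | A=∅ | R=[addR]]
t=12: [C=q | E={q↦2} | A=∅ | R=[app :: addR]]
t=13: [C=(λu. ((λw. 3) 1)) | E={q↦2} | A=[2] | R=[addR]]
t=14: [C=((λw. 3) 1) | E={u↦2, q↦2} | A=∅ | R=[addR]]
t=15: [C=1 | E={u↦2, q↦2} | A=∅ | R=[app :: addR]]
t=16: [C=(λw. 3) | E={u↦2, q↦2} | A=[1] | R=[addR]]
t=17: [C=3 | E={w↦1, u↦2, q↦2} | A=∅ | R=[addR]]
t=18: [C=3 | E={q↦2} | A=∅ | R=[addL(3)]]
→ final value 6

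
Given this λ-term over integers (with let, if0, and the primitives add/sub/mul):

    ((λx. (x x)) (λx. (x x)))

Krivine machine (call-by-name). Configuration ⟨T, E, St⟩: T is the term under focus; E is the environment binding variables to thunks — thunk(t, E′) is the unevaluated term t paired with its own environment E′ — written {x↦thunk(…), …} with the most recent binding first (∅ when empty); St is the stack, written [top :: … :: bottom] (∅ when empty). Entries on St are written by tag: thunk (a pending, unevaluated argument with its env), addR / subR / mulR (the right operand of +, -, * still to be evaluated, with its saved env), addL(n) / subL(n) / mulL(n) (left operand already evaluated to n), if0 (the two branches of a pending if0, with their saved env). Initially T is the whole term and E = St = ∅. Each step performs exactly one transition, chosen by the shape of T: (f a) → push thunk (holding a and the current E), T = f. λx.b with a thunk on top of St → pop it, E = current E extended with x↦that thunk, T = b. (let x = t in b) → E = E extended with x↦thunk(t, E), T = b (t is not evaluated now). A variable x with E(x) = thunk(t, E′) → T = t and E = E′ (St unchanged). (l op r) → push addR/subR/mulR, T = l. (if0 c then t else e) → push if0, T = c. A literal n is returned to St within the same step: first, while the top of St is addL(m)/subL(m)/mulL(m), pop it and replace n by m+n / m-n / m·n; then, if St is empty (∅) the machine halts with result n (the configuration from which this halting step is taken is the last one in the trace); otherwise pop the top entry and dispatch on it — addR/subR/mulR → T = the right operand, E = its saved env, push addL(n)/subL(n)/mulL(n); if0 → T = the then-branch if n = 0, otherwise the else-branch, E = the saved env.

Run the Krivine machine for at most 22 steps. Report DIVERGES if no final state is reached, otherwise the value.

Answer: DIVERGES (no final state within 22 steps)

Execution trace:
t=0: <T=((λx. (x x)) (λx. (x x))), E=∅, St=∅>
t=1: <T=(λx. (x x)), E=∅, St=[thunk]>
t=2: <T=(x x), E={x↦thunk((λx. (x x)), ∅)}, St=∅>
t=3: <T=x, E={x↦thunk((λx. (x x)), ∅)}, St=[thunk]>
t=4: <T=(λx. (x x)), E=∅, St=[thunk]>
t=5: <T=(x x), E={x↦thunk(x, {x↦thunk((λx. (x x)), ∅)})}, St=∅>
t=6: <T=x, E={x↦thunk(x, {x↦thunk((λx. (x x)), ∅)})}, St=[thunk]>
t=7: <T=x, E={x↦thunk((λx. (x x)), ∅)}, St=[thunk]>
t=8: <T=(λx. (x x)), E=∅, St=[thunk]>
t=9: <T=(x x), E={x↦thunk(x, {x↦thunk(x, {x↦thunk((λx. (x x)), ∅)})})}, St=∅>
t=10: <T=x, E={x↦thunk(x, {x↦thunk(x, {x↦thunk((λx. (x x)), ∅)})})}, St=[thunk]>
t=11: <T=x, E={x↦thunk(x, {x↦thunk((λx. (x x)), ∅)})}, St=[thunk]>
t=12: <T=x, E={x↦thunk((λx. (x x)), ∅)}, St=[thunk]>
t=13: <T=(λx. (x x)), E=∅, St=[thunk]>
t=14: <T=(x x), E={x↦thunk(x, {x↦thunk(x, {x↦thunk(x, {x↦thunk((λx. (x x)), ∅)})})})}, St=∅>
t=15: <T=x, E={x↦thunk(x, {x↦thunk(x, {x↦thunk(x, {x↦thunk((λx. (x x)), ∅)})})})}, St=[thunk]>
t=16: <T=x, E={x↦thunk(x, {x↦thunk(x, {x↦thunk((λx. (x x)), ∅)})})}, St=[thunk]>
t=17: <T=x, E={x↦thunk(x, {x↦thunk((λx. (x x)), ∅)})}, St=[thunk]>
t=18: <T=x, E={x↦thunk((λx. (x x)), ∅)}, St=[thunk]>
t=19: <T=(λx. (x x)), E=∅, St=[thunk]>
t=20: <T=(x x), E={x↦thunk(x, {x↦thunk(x, {x↦thunk(x, {x↦thunk(x, {x↦thunk((λx. (x x)), ∅)})})})})}, St=∅>
t=21: <T=x, E={x↦thunk(x, {x↦thunk(x, {x↦thunk(x, {x↦thunk(x, {x↦thunk((λx. (x x)), ∅)})})})})}, St=[thunk]>
t=22: <T=x, E={x↦thunk(x, {x↦thunk(x, {x↦thunk(x, {x↦thunk((λx. (x x)), ∅)})})})}, St=[thunk]>
→ 22 transitions taken and the configuration is still not final: no result within 22 steps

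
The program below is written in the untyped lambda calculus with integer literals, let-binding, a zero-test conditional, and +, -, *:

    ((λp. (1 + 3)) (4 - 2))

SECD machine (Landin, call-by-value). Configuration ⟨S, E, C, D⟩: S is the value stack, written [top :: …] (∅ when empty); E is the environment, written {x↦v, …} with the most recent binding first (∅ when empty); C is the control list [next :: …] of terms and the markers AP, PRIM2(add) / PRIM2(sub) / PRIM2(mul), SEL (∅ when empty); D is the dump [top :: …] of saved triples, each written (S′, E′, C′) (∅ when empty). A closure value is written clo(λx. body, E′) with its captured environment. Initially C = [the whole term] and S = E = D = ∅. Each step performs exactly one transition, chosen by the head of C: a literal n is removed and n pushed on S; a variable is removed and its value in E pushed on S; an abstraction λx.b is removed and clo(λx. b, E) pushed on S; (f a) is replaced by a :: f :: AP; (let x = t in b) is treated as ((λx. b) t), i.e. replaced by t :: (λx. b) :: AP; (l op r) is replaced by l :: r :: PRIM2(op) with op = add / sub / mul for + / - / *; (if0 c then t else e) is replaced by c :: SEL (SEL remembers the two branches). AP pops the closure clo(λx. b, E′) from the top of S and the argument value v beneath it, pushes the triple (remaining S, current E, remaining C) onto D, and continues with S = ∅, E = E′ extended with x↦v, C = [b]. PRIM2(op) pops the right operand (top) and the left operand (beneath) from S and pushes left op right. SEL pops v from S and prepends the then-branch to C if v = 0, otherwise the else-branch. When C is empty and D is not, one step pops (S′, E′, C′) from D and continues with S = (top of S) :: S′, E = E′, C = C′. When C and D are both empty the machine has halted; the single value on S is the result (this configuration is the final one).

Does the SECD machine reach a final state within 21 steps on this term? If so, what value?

[0] [S=∅ | E=∅ | C=[((λp. (1 + 3)) (4 - 2))] | D=∅]
[1] [S=∅ | E=∅ | C=[(4 - 2) :: (λp. (1 + 3)) :: AP] | D=∅]
[2] [S=∅ | E=∅ | C=[4 :: 2 :: PRIM2(sub) :: (λp. (1 + 3)) :: AP] | D=∅]
[3] [S=[4] | E=∅ | C=[2 :: PRIM2(sub) :: (λp. (1 + 3)) :: AP] | D=∅]
[4] [S=[2 :: 4] | E=∅ | C=[PRIM2(sub) :: (λp. (1 + 3)) :: AP] | D=∅]
[5] [S=[2] | E=∅ | C=[(λp. (1 + 3)) :: AP] | D=∅]
[6] [S=[clo(λp. (1 + 3), ∅) :: 2] | E=∅ | C=[AP] | D=∅]
[7] [S=∅ | E={p↦2} | C=[(1 + 3)] | D=[(∅, ∅, ∅)]]
[8] [S=∅ | E={p↦2} | C=[1 :: 3 :: PRIM2(add)] | D=[(∅, ∅, ∅)]]
[9] [S=[1] | E={p↦2} | C=[3 :: PRIM2(add)] | D=[(∅, ∅, ∅)]]
[10] [S=[3 :: 1] | E={p↦2} | C=[PRIM2(add)] | D=[(∅, ∅, ∅)]]
[11] [S=[4] | E={p↦2} | C=∅ | D=[(∅, ∅, ∅)]]
[12] [S=[4] | E=∅ | C=∅ | D=∅]
→ final value 4

Answer: 4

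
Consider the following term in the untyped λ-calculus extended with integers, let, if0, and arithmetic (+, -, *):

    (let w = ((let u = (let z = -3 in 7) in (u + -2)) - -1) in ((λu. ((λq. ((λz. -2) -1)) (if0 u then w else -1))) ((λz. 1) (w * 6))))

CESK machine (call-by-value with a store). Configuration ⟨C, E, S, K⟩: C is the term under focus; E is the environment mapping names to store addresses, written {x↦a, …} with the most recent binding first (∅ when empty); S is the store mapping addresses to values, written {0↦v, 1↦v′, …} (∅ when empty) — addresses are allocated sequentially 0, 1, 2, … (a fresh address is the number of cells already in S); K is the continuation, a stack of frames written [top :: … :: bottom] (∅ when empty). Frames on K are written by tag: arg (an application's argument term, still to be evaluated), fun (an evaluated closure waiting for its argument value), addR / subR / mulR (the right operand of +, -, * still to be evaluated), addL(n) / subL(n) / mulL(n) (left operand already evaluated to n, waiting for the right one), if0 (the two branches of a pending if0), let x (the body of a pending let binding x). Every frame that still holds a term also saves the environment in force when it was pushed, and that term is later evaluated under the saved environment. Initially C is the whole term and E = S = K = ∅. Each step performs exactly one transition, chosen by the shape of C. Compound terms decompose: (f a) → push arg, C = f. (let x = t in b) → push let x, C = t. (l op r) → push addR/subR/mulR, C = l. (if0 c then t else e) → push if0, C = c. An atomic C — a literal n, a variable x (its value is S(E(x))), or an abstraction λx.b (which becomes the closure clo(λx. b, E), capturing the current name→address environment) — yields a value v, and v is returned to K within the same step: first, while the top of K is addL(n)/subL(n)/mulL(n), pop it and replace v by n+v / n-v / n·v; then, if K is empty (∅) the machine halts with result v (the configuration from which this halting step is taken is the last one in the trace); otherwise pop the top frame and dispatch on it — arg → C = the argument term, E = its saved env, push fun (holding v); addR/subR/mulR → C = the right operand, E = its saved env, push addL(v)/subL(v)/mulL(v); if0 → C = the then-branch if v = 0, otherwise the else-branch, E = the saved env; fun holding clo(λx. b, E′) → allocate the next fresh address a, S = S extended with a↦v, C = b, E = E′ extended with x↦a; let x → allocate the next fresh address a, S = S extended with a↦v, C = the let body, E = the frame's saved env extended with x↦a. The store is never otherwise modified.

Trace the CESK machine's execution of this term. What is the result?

step 0: ⟨C=(let w = ((let u = (let z = -3 in 7) in (u + -2)) - -1) in ((λu. ((λq. ((λz. -2) -1)) (if0 u then w else -1))) ((λz. 1) (w * 6)))); E=∅; S=∅; K=∅⟩
step 1: ⟨C=((let u = (let z = -3 in 7) in (u + -2)) - -1); E=∅; S=∅; K=[let w]⟩
step 2: ⟨C=(let u = (let z = -3 in 7) in (u + -2)); E=∅; S=∅; K=[subR :: let w]⟩
step 3: ⟨C=(let z = -3 in 7); E=∅; S=∅; K=[let u :: subR :: let w]⟩
step 4: ⟨C=-3; E=∅; S=∅; K=[let z :: let u :: subR :: let w]⟩
step 5: ⟨C=7; E={z↦0}; S={0↦-3}; K=[let u :: subR :: let w]⟩
step 6: ⟨C=(u + -2); E={u↦1}; S={0↦-3, 1↦7}; K=[subR :: let w]⟩
step 7: ⟨C=u; E={u↦1}; S={0↦-3, 1↦7}; K=[addR :: subR :: let w]⟩
step 8: ⟨C=-2; E={u↦1}; S={0↦-3, 1↦7}; K=[addL(7) :: subR :: let w]⟩
step 9: ⟨C=-1; E=∅; S={0↦-3, 1↦7}; K=[subL(5) :: let w]⟩
step 10: ⟨C=((λu. ((λq. ((λz. -2) -1)) (if0 u then w else -1))) ((λz. 1) (w * 6))); E={w↦2}; S={0↦-3, 1↦7, 2↦6}; K=∅⟩
step 11: ⟨C=(λu. ((λq. ((λz. -2) -1)) (if0 u then w else -1))); E={w↦2}; S={0↦-3, 1↦7, 2↦6}; K=[arg]⟩
step 12: ⟨C=((λz. 1) (w * 6)); E={w↦2}; S={0↦-3, 1↦7, 2↦6}; K=[fun]⟩
step 13: ⟨C=(λz. 1); E={w↦2}; S={0↦-3, 1↦7, 2↦6}; K=[arg :: fun]⟩
step 14: ⟨C=(w * 6); E={w↦2}; S={0↦-3, 1↦7, 2↦6}; K=[fun :: fun]⟩
step 15: ⟨C=w; E={w↦2}; S={0↦-3, 1↦7, 2↦6}; K=[mulR :: fun :: fun]⟩
step 16: ⟨C=6; E={w↦2}; S={0↦-3, 1↦7, 2↦6}; K=[mulL(6) :: fun :: fun]⟩
step 17: ⟨C=1; E={z↦3, w↦2}; S={0↦-3, 1↦7, 2↦6, 3↦36}; K=[fun]⟩
step 18: ⟨C=((λq. ((λz. -2) -1)) (if0 u then w else -1)); E={u↦4, w↦2}; S={0↦-3, 1↦7, 2↦6, 3↦36, 4↦1}; K=∅⟩
step 19: ⟨C=(λq. ((λz. -2) -1)); E={u↦4, w↦2}; S={0↦-3, 1↦7, 2↦6, 3↦36, 4↦1}; K=[arg]⟩
step 20: ⟨C=(if0 u then w else -1); E={u↦4, w↦2}; S={0↦-3, 1↦7, 2↦6, 3↦36, 4↦1}; K=[fun]⟩
step 21: ⟨C=u; E={u↦4, w↦2}; S={0↦-3, 1↦7, 2↦6, 3↦36, 4↦1}; K=[if0 :: fun]⟩
step 22: ⟨C=-1; E={u↦4, w↦2}; S={0↦-3, 1↦7, 2↦6, 3↦36, 4↦1}; K=[fun]⟩
step 23: ⟨C=((λz. -2) -1); E={q↦5, u↦4, w↦2}; S={0↦-3, 1↦7, 2↦6, 3↦36, 4↦1, 5↦-1}; K=∅⟩
step 24: ⟨C=(λz. -2); E={q↦5, u↦4, w↦2}; S={0↦-3, 1↦7, 2↦6, 3↦36, 4↦1, 5↦-1}; K=[arg]⟩
step 25: ⟨C=-1; E={q↦5, u↦4, w↦2}; S={0↦-3, 1↦7, 2↦6, 3↦36, 4↦1, 5↦-1}; K=[fun]⟩
step 26: ⟨C=-2; E={z↦6, q↦5, u↦4, w↦2}; S={0↦-3, 1↦7, 2↦6, 3↦36, 4↦1, 5↦-1, 6↦-1}; K=∅⟩
→ final value -2

Answer: -2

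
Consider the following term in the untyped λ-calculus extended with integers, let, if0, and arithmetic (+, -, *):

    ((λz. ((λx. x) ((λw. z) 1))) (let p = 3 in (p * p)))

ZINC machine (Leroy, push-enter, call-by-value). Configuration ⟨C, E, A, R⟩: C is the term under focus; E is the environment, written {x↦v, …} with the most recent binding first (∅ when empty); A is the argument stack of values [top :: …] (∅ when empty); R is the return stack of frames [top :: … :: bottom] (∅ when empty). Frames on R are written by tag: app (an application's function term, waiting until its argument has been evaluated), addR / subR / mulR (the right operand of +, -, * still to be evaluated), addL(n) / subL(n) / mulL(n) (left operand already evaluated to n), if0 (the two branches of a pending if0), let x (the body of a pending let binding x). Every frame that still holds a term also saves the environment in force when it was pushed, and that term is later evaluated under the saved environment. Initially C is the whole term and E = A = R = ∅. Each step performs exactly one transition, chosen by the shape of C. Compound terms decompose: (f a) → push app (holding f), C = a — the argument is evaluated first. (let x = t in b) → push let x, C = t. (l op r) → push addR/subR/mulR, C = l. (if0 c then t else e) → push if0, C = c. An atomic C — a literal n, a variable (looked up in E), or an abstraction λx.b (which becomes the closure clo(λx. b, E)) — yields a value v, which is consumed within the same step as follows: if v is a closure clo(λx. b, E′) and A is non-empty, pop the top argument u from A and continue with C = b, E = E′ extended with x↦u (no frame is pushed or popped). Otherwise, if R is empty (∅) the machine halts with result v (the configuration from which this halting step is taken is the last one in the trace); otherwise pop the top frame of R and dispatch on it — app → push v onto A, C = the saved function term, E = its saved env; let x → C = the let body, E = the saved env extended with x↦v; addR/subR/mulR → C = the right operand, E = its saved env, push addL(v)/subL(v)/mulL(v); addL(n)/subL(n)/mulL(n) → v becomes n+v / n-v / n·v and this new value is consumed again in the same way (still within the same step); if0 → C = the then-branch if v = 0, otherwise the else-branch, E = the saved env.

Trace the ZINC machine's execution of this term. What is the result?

Answer: 9

Execution trace:
t=0: ⟨C=((λz. ((λx. x) ((λw. z) 1))) (let p = 3 in (p * p))); E=∅; A=∅; R=∅⟩
t=1: ⟨C=(let p = 3 in (p * p)); E=∅; A=∅; R=[app]⟩
t=2: ⟨C=3; E=∅; A=∅; R=[let p :: app]⟩
t=3: ⟨C=(p * p); E={p↦3}; A=∅; R=[app]⟩
t=4: ⟨C=p; E={p↦3}; A=∅; R=[mulR :: app]⟩
t=5: ⟨C=p; E={p↦3}; A=∅; R=[mulL(3) :: app]⟩
t=6: ⟨C=(λz. ((λx. x) ((λw. z) 1))); E=∅; A=[9]; R=∅⟩
t=7: ⟨C=((λx. x) ((λw. z) 1)); E={z↦9}; A=∅; R=∅⟩
t=8: ⟨C=((λw. z) 1); E={z↦9}; A=∅; R=[app]⟩
t=9: ⟨C=1; E={z↦9}; A=∅; R=[app :: app]⟩
t=10: ⟨C=(λw. z); E={z↦9}; A=[1]; R=[app]⟩
t=11: ⟨C=z; E={w↦1, z↦9}; A=∅; R=[app]⟩
t=12: ⟨C=(λx. x); E={z↦9}; A=[9]; R=∅⟩
t=13: ⟨C=x; E={x↦9, z↦9}; A=∅; R=∅⟩
→ final value 9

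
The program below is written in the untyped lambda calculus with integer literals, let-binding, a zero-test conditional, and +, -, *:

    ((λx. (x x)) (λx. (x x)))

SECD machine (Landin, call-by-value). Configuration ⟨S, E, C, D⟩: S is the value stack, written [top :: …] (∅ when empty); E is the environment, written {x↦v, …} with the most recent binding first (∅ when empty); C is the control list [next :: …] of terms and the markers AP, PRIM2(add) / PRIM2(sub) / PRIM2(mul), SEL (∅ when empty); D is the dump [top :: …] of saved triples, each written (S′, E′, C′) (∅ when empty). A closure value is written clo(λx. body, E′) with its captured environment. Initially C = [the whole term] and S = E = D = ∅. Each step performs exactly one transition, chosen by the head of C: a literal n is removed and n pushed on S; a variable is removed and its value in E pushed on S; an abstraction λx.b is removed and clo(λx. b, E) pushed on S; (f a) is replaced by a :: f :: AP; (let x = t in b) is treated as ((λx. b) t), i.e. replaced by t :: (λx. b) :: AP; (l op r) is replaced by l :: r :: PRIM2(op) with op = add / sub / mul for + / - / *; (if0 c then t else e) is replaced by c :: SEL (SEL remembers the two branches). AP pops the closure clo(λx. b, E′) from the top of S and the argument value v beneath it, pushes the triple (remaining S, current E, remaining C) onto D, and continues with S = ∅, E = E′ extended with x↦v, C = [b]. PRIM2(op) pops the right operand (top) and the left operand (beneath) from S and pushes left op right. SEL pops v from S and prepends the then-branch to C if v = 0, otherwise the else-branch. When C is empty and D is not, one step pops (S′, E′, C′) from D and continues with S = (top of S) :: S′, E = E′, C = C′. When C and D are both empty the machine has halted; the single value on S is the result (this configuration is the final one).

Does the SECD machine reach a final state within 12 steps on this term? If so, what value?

t=0: ⟨S=∅; E=∅; C=[((λx. (x x)) (λx. (x x)))]; D=∅⟩
t=1: ⟨S=∅; E=∅; C=[(λx. (x x)) :: (λx. (x x)) :: AP]; D=∅⟩
t=2: ⟨S=[clo(λx. (x x), ∅)]; E=∅; C=[(λx. (x x)) :: AP]; D=∅⟩
t=3: ⟨S=[clo(λx. (x x), ∅) :: clo(λx. (x x), ∅)]; E=∅; C=[AP]; D=∅⟩
t=4: ⟨S=∅; E={x↦clo(λx. (x x), ∅)}; C=[(x x)]; D=[(∅, ∅, ∅)]⟩
t=5: ⟨S=∅; E={x↦clo(λx. (x x), ∅)}; C=[x :: x :: AP]; D=[(∅, ∅, ∅)]⟩
t=6: ⟨S=[clo(λx. (x x), ∅)]; E={x↦clo(λx. (x x), ∅)}; C=[x :: AP]; D=[(∅, ∅, ∅)]⟩
t=7: ⟨S=[clo(λx. (x x), ∅) :: clo(λx. (x x), ∅)]; E={x↦clo(λx. (x x), ∅)}; C=[AP]; D=[(∅, ∅, ∅)]⟩
t=8: ⟨S=∅; E={x↦clo(λx. (x x), ∅)}; C=[(x x)]; D=[(∅, {x↦clo(λx. (x x), ∅)}, ∅) :: (∅, ∅, ∅)]⟩
t=9: ⟨S=∅; E={x↦clo(λx. (x x), ∅)}; C=[x :: x :: AP]; D=[(∅, {x↦clo(λx. (x x), ∅)}, ∅) :: (∅, ∅, ∅)]⟩
t=10: ⟨S=[clo(λx. (x x), ∅)]; E={x↦clo(λx. (x x), ∅)}; C=[x :: AP]; D=[(∅, {x↦clo(λx. (x x), ∅)}, ∅) :: (∅, ∅, ∅)]⟩
t=11: ⟨S=[clo(λx. (x x), ∅) :: clo(λx. (x x), ∅)]; E={x↦clo(λx. (x x), ∅)}; C=[AP]; D=[(∅, {x↦clo(λx. (x x), ∅)}, ∅) :: (∅, ∅, ∅)]⟩
t=12: ⟨S=∅; E={x↦clo(λx. (x x), ∅)}; C=[(x x)]; D=[(∅, {x↦clo(λx. (x x), ∅)}, ∅) :: (∅, {x↦clo(λx. (x x), ∅)}, ∅) :: (∅, ∅, ∅)]⟩
→ 12 transitions taken and the configuration is still not final: no result within 12 steps

Answer: DIVERGES (no final state within 12 steps)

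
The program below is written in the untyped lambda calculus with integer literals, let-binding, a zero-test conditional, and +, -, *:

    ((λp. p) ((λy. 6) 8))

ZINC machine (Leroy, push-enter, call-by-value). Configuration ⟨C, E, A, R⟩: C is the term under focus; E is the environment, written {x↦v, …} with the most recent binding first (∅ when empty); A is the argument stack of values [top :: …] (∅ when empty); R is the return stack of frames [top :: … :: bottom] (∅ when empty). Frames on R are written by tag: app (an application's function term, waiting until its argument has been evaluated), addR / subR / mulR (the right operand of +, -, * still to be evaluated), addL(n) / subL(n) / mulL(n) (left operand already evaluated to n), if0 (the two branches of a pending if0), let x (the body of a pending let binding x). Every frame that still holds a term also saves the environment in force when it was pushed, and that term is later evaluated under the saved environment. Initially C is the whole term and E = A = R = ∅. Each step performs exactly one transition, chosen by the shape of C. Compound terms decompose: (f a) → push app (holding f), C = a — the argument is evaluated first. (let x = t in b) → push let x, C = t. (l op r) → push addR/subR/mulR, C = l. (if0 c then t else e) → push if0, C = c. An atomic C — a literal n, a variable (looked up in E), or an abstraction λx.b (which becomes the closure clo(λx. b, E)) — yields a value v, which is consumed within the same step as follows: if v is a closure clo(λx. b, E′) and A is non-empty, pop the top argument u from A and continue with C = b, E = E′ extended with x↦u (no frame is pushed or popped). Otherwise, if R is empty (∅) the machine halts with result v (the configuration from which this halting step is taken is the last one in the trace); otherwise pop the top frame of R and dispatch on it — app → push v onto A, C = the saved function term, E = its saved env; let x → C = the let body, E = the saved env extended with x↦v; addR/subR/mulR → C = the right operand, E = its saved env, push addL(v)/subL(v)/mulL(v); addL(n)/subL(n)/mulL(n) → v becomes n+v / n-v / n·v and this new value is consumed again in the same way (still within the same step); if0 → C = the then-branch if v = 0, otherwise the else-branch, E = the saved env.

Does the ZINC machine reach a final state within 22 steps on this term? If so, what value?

[0] [C=((λp. p) ((λy. 6) 8)) | E=∅ | A=∅ | R=∅]
[1] [C=((λy. 6) 8) | E=∅ | A=∅ | R=[app]]
[2] [C=8 | E=∅ | A=∅ | R=[app :: app]]
[3] [C=(λy. 6) | E=∅ | A=[8] | R=[app]]
[4] [C=6 | E={y↦8} | A=∅ | R=[app]]
[5] [C=(λp. p) | E=∅ | A=[6] | R=∅]
[6] [C=p | E={p↦6} | A=∅ | R=∅]
→ final value 6

Answer: 6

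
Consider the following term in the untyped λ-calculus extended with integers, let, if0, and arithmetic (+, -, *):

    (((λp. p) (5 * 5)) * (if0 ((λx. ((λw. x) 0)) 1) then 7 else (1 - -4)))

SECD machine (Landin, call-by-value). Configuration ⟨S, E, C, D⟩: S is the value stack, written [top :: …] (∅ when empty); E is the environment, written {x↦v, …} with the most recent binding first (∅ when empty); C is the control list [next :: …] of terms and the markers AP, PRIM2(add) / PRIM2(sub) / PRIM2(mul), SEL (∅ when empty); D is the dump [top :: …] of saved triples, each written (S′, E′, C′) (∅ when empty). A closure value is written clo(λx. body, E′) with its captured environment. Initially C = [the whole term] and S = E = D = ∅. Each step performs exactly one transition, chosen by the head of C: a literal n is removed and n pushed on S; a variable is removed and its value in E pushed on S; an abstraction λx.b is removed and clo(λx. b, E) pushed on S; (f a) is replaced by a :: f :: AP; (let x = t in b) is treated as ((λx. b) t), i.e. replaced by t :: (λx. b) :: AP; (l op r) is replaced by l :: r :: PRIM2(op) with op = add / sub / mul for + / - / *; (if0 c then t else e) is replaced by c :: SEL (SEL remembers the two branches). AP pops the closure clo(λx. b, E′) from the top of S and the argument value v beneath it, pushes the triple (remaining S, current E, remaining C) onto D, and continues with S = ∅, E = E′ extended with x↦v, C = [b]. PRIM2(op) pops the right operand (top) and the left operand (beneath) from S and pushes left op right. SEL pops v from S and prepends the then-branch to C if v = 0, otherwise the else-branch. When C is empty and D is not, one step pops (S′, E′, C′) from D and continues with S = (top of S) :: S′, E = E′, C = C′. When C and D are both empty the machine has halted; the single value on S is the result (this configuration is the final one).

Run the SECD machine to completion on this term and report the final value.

Answer: 125

Execution trace:
[0] [S=∅ | E=∅ | C=[(((λp. p) (5 * 5)) * (if0 ((λx. ((λw. x) 0)) 1) then 7 else (1 - -4)))] | D=∅]
[1] [S=∅ | E=∅ | C=[((λp. p) (5 * 5)) :: (if0 ((λx. ((λw. x) 0)) 1) then 7 else (1 - -4)) :: PRIM2(mul)] | D=∅]
[2] [S=∅ | E=∅ | C=[(5 * 5) :: (λp. p) :: AP :: (if0 ((λx. ((λw. x) 0)) 1) then 7 else (1 - -4)) :: PRIM2(mul)] | D=∅]
[3] [S=∅ | E=∅ | C=[5 :: 5 :: PRIM2(mul) :: (λp. p) :: AP :: (if0 ((λx. ((λw. x) 0)) 1) then 7 else (1 - -4)) :: PRIM2(mul)] | D=∅]
[4] [S=[5] | E=∅ | C=[5 :: PRIM2(mul) :: (λp. p) :: AP :: (if0 ((λx. ((λw. x) 0)) 1) then 7 else (1 - -4)) :: PRIM2(mul)] | D=∅]
[5] [S=[5 :: 5] | E=∅ | C=[PRIM2(mul) :: (λp. p) :: AP :: (if0 ((λx. ((λw. x) 0)) 1) then 7 else (1 - -4)) :: PRIM2(mul)] | D=∅]
[6] [S=[25] | E=∅ | C=[(λp. p) :: AP :: (if0 ((λx. ((λw. x) 0)) 1) then 7 else (1 - -4)) :: PRIM2(mul)] | D=∅]
[7] [S=[clo(λp. p, ∅) :: 25] | E=∅ | C=[AP :: (if0 ((λx. ((λw. x) 0)) 1) then 7 else (1 - -4)) :: PRIM2(mul)] | D=∅]
[8] [S=∅ | E={p↦25} | C=[p] | D=[(∅, ∅, [(if0 ((λx. ((λw. x) 0)) 1) then 7 else (1 - -4)) :: PRIM2(mul)])]]
[9] [S=[25] | E={p↦25} | C=∅ | D=[(∅, ∅, [(if0 ((λx. ((λw. x) 0)) 1) then 7 else (1 - -4)) :: PRIM2(mul)])]]
[10] [S=[25] | E=∅ | C=[(if0 ((λx. ((λw. x) 0)) 1) then 7 else (1 - -4)) :: PRIM2(mul)] | D=∅]
[11] [S=[25] | E=∅ | C=[((λx. ((λw. x) 0)) 1) :: SEL :: PRIM2(mul)] | D=∅]
[12] [S=[25] | E=∅ | C=[1 :: (λx. ((λw. x) 0)) :: AP :: SEL :: PRIM2(mul)] | D=∅]
[13] [S=[1 :: 25] | E=∅ | C=[(λx. ((λw. x) 0)) :: AP :: SEL :: PRIM2(mul)] | D=∅]
[14] [S=[clo(λx. ((λw. x) 0), ∅) :: 1 :: 25] | E=∅ | C=[AP :: SEL :: PRIM2(mul)] | D=∅]
[15] [S=∅ | E={x↦1} | C=[((λw. x) 0)] | D=[([25], ∅, [SEL :: PRIM2(mul)])]]
[16] [S=∅ | E={x↦1} | C=[0 :: (λw. x) :: AP] | D=[([25], ∅, [SEL :: PRIM2(mul)])]]
[17] [S=[0] | E={x↦1} | C=[(λw. x) :: AP] | D=[([25], ∅, [SEL :: PRIM2(mul)])]]
[18] [S=[clo(λw. x, {x↦1}) :: 0] | E={x↦1} | C=[AP] | D=[([25], ∅, [SEL :: PRIM2(mul)])]]
[19] [S=∅ | E={w↦0, x↦1} | C=[x] | D=[(∅, {x↦1}, ∅) :: ([25], ∅, [SEL :: PRIM2(mul)])]]
[20] [S=[1] | E={w↦0, x↦1} | C=∅ | D=[(∅, {x↦1}, ∅) :: ([25], ∅, [SEL :: PRIM2(mul)])]]
[21] [S=[1] | E={x↦1} | C=∅ | D=[([25], ∅, [SEL :: PRIM2(mul)])]]
[22] [S=[1 :: 25] | E=∅ | C=[SEL :: PRIM2(mul)] | D=∅]
[23] [S=[25] | E=∅ | C=[(1 - -4) :: PRIM2(mul)] | D=∅]
[24] [S=[25] | E=∅ | C=[1 :: -4 :: PRIM2(sub) :: PRIM2(mul)] | D=∅]
[25] [S=[1 :: 25] | E=∅ | C=[-4 :: PRIM2(sub) :: PRIM2(mul)] | D=∅]
[26] [S=[-4 :: 1 :: 25] | E=∅ | C=[PRIM2(sub) :: PRIM2(mul)] | D=∅]
[27] [S=[5 :: 25] | E=∅ | C=[PRIM2(mul)] | D=∅]
[28] [S=[125] | E=∅ | C=∅ | D=∅]
→ final value 125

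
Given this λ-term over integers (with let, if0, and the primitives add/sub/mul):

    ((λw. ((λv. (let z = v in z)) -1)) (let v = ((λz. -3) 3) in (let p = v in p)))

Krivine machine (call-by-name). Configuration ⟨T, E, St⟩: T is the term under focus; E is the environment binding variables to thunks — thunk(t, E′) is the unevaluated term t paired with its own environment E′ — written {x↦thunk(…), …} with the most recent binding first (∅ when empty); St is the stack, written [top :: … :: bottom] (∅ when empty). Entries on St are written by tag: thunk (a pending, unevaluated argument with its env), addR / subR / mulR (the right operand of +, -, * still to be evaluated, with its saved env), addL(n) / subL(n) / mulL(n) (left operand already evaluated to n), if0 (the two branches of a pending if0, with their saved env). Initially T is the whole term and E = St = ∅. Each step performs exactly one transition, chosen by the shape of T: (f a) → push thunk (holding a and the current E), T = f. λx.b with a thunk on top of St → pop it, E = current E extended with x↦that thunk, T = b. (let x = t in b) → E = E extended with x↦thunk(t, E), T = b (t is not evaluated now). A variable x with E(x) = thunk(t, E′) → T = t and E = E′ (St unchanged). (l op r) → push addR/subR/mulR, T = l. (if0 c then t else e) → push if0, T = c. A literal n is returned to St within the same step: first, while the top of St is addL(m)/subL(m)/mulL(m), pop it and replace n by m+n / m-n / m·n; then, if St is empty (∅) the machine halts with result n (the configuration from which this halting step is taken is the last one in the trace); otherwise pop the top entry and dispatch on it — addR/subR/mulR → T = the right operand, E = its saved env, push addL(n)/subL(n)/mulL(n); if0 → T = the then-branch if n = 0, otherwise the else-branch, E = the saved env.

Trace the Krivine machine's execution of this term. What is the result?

step 0: ⟨T=((λw. ((λv. (let z = v in z)) -1)) (let v = ((λz. -3) 3) in (let p = v in p))); E=∅; St=∅⟩
step 1: ⟨T=(λw. ((λv. (let z = v in z)) -1)); E=∅; St=[thunk]⟩
step 2: ⟨T=((λv. (let z = v in z)) -1); E={w↦thunk((let v = ((λz. -3) 3) in (let p = v in p)), ∅)}; St=∅⟩
step 3: ⟨T=(λv. (let z = v in z)); E={w↦thunk((let v = ((λz. -3) 3) in (let p = v in p)), ∅)}; St=[thunk]⟩
step 4: ⟨T=(let z = v in z); E={v↦thunk(-1, {w↦thunk((let v = ((λz. -3) 3) in (let p = v in p)), ∅)}), w↦thunk((let v = ((λz. -3) 3) in (let p = v in p)), ∅)}; St=∅⟩
step 5: ⟨T=z; E={z↦thunk(v, {v↦thunk(-1, {w↦thunk((let v = ((λz. -3) 3) in (let p = v in p)), ∅)}), w↦thunk((let v = ((λz. -3) 3) in (let p = v in p)), ∅)}), v↦thunk(-1, {w↦thunk((let v = ((λz. -3) 3) in (let p = v in p)), ∅)}), w↦thunk((let v = ((λz. -3) 3) in (let p = v in p)), ∅)}; St=∅⟩
step 6: ⟨T=v; E={v↦thunk(-1, {w↦thunk((let v = ((λz. -3) 3) in (let p = v in p)), ∅)}), w↦thunk((let v = ((λz. -3) 3) in (let p = v in p)), ∅)}; St=∅⟩
step 7: ⟨T=-1; E={w↦thunk((let v = ((λz. -3) 3) in (let p = v in p)), ∅)}; St=∅⟩
→ final value -1

Answer: -1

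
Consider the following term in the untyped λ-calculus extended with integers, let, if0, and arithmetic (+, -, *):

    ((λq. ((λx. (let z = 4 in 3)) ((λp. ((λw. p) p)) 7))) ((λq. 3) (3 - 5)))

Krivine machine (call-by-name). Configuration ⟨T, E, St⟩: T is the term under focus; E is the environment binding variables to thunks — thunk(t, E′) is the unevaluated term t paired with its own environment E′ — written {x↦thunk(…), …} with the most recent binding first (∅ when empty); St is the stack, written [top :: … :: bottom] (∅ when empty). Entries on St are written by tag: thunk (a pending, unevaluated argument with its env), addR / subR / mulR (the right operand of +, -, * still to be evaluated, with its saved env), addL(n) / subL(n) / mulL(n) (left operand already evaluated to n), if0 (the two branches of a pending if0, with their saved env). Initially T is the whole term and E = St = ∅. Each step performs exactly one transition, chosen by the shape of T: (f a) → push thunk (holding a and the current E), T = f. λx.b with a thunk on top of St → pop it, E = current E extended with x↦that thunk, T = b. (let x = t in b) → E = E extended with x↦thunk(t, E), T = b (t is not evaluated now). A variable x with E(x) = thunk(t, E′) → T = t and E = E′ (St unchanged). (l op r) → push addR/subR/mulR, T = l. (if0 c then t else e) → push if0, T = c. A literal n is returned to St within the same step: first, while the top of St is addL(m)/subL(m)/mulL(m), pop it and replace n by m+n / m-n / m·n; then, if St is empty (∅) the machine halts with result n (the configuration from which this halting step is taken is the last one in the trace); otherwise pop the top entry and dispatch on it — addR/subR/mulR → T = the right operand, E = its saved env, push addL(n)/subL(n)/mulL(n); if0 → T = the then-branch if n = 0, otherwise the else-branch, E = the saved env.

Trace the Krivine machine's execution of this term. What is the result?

[0] ⟨T=((λq. ((λx. (let z = 4 in 3)) ((λp. ((λw. p) p)) 7))) ((λq. 3) (3 - 5))); E=∅; St=∅⟩
[1] ⟨T=(λq. ((λx. (let z = 4 in 3)) ((λp. ((λw. p) p)) 7))); E=∅; St=[thunk]⟩
[2] ⟨T=((λx. (let z = 4 in 3)) ((λp. ((λw. p) p)) 7)); E={q↦thunk(((λq. 3) (3 - 5)), ∅)}; St=∅⟩
[3] ⟨T=(λx. (let z = 4 in 3)); E={q↦thunk(((λq. 3) (3 - 5)), ∅)}; St=[thunk]⟩
[4] ⟨T=(let z = 4 in 3); E={x↦thunk(((λp. ((λw. p) p)) 7), {q↦thunk(((λq. 3) (3 - 5)), ∅)}), q↦thunk(((λq. 3) (3 - 5)), ∅)}; St=∅⟩
[5] ⟨T=3; E={z↦thunk(4, {x↦thunk(((λp. ((λw. p) p)) 7), {q↦thunk(((λq. 3) (3 - 5)), ∅)}), q↦thunk(((λq. 3) (3 - 5)), ∅)}), x↦thunk(((λp. ((λw. p) p)) 7), {q↦thunk(((λq. 3) (3 - 5)), ∅)}), q↦thunk(((λq. 3) (3 - 5)), ∅)}; St=∅⟩
→ final value 3

Answer: 3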